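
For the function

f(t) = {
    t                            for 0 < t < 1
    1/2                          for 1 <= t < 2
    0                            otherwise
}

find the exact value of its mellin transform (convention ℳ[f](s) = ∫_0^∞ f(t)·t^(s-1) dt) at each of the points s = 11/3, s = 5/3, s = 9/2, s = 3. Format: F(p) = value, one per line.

F(11/3) = 6/77 + 12*2**(2/3)/11
F(5/3) = 3/40 + 3*2**(2/3)/5
F(9/2) = 7/99 + 16*sqrt(2)/9
F(3) = 17/12

integrate the 2 segments split at 1, then add the results
∫ over [0, 1) of t·t^(s-1) joins the sum
piece [1, 2): integrate 1/2 against the kernel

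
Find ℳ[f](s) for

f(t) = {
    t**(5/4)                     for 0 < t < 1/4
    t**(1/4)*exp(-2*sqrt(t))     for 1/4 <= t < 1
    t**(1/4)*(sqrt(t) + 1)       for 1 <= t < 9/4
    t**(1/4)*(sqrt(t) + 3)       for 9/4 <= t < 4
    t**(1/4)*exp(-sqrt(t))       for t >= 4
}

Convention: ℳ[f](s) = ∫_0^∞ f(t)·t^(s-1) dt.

2**(-2*s - 1/2)*(2**(2*s + 3/2)*(4*s + 1)*(4*s + 3)*(4*s + 5)*uppergamma(2*s + 1/2, 2) + 2**(2*s + 7/2)*(-4*s - 5) - 2**(2*s + 7/2)*(4*s + 1)*(4*s + 5) + 5*2**(4*s + 3)*(4*s + 1)*(4*s + 5) + 2**(4*s + 4)*(12*s + 15) + 3**(2*s + 1/2)*(-64*s - 80) - 8*3**(2*s + 1/2)*(4*s + 1)*(4*s + 5) + 2*(4*s + 1)*(4*s + 3)*(4*s + 5)*uppergamma(2*s + 1/2, 1) - 2*(4*s + 1)*(4*s + 3)*(4*s + 5)*uppergamma(2*s + 1/2, 2) + (4*s + 1)*(4*s + 3))/((4*s + 1)*(4*s + 3)*(4*s + 5))
  Re(s) > -5/4

back out the power substitution: t**(5/2) on [0, 1/2); sqrt(t)*exp(-2*t) on [1/2, 1); sqrt(t)*(t + 1) on [1, 3/2); …
remove the shared t-power first: t**2 on [0, 1/2); exp(-2*t) on [1/2, 1); t + 1 on [1, 3/2); …
treat the 5 regions marked off by 1/4, 1, 9/4, 4 separately and sum
over [0, 1/4), the kernel integral of t**(5/4) enters the sum
segment [1/4, 1) carries t**(1/4)*exp(-2*sqrt(t)); integrate it
on [1, 9/4) integrate f = t**(1/4)*(sqrt(t) + 1) against the kernel
piece [9/4, 4): integrate t**(1/4)*(sqrt(t) + 3) against the kernel
for t in [4, ∞): the term is ∫ t**(1/4)*exp(-sqrt(t))·t^(s-1)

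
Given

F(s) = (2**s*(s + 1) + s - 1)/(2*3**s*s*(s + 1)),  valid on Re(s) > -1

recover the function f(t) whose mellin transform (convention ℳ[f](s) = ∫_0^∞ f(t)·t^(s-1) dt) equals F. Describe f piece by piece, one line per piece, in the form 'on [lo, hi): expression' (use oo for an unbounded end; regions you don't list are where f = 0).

invert the common scale on t to get t on [0, 1); 1/2 on [1, 2)
slice at 1/3, transform all 2 pieces, and sum them
on [0, 1/3): add ∫ 3*t·t^(s-1) dt
segment [1/3, 2/3) carries 1/2; integrate it

on [0, 1/3): 3*t
on [1/3, 2/3): 1/2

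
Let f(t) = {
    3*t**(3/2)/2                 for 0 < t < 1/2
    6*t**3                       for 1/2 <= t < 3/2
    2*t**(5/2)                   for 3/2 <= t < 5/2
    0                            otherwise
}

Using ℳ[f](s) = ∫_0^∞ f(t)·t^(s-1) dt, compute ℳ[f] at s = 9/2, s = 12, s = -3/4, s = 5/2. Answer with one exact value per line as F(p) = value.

split f at 1/2, 3/2: ℳ[f](s) collects 3 kernel integrals
segment [0, 1/2) carries 3*t**(3/2)/2; integrate it
[1/2, 3/2) adds the kernel integral of 6*t**3
[3/2, 5/2) adds the kernel integral of 2*t**(5/2)

F(9/2) = -sqrt(2)/320 + 2187*sqrt(6)/320 + 303759/1792
F(12) = -4782969*sqrt(6)/237568 + sqrt(2)/147456 + 7174453/40960 + 6103515625*sqrt(10)/237568
F(-3/4) = 2**(1/4)*(-18*3**(3/4) - 7*sqrt(2) + 21 + 30*5**(3/4) + 63*sqrt(2)*3**(1/4))/21
F(5/2) = -3*sqrt(2)/176 + 729*sqrt(6)/176 + 23071/640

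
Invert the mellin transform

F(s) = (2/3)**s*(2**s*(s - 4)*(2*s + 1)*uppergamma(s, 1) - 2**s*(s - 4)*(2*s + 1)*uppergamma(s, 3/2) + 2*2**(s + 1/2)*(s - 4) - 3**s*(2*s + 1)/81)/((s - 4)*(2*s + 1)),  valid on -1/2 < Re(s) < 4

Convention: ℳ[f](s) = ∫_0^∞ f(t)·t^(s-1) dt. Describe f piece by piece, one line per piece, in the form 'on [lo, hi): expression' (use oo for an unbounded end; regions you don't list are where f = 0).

undo the common scale on t: sqrt(t) on [0, 2); exp(-t/2) on [2, 3); t**(-4) on [3, ∞)
the 3 pieces separated at 4/3, 2 each add one integral
on [0, 4/3) integrate f = sqrt(6)*sqrt(t)/2 against the kernel
on [4/3, 2) integrate f = exp(-3*t/4) against the kernel
[2, ∞) adds the kernel integral of 16/(81*t**4)

on [0, 4/3): sqrt(6)*sqrt(t)/2
on [4/3, 2): exp(-3*t/4)
on [2, oo): 16/(81*t**4)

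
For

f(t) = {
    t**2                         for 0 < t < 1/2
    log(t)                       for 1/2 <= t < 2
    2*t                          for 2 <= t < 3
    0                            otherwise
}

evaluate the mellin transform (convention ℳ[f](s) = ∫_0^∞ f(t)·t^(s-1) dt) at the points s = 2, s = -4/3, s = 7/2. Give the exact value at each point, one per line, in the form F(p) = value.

F(2) = 17*log(2)/8 + 2255/192
F(-4/3) = 2**(1/3)*(-64*6**(2/3) - log(2**(12*2**(1/3) + 96)) + 120 + 183*2**(1/3))/64
F(7/2) = sqrt(2)*(-1204015 + 357588*log(2) + 2794176*sqrt(6))/155232

f breaks at 1/2, 2 into 3 integrals to sum
over [0, 1/2), the kernel integral of t**2 enters the sum
on [1/2, 2): add ∫ log(t)·t^(s-1) dt
segment [2, 3) carries 2*t; integrate it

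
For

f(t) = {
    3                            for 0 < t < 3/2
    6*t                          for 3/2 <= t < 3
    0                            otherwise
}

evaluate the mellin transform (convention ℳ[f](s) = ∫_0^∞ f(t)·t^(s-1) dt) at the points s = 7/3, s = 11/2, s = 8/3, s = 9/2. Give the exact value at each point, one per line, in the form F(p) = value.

slice at 3/2, transform all 2 pieces, and sum them
for t in [0, 3/2): the term is ∫ 3·t^(s-1)
segment [3/2, 3) carries 6*t; integrate it

F(7/3) = 81*3**(1/3)*(336 - 11*2**(2/3))/560
F(11/2) = -3645*sqrt(6)/1144 + 8748*sqrt(3)/13
F(8/3) = 81*3**(2/3)*(384 - 13*2**(1/3))/704
F(9/2) = -27*sqrt(6)/11 + 2916*sqrt(3)/11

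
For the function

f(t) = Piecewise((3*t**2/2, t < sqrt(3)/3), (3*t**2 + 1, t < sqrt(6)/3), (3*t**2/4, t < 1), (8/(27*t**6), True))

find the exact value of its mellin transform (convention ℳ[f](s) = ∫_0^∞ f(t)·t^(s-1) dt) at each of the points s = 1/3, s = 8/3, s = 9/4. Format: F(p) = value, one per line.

reversing the power substitution: 3*t/2 on [0, 1/3); 3*t + 1 on [1/3, 2/3); 3*t/4 on [2/3, 1); …
invert the common scale on t to get 3*t on [0, 1/6); 6*t + 1 on [1/6, 1/3); 3*t/2 on [1/3, 1/2); …
back out the common scale on t: t on [0, 1/2); 2*t + 1 on [1/2, 1); t/2 on [1, 3/2); …
slice at sqrt(3)/3, sqrt(6)/3, 1, transform all 4 pieces, and sum them
∫ over [0, sqrt(3)/3) of 3*t**2/2·t^(s-1) joins the sum
over [sqrt(3)/3, sqrt(6)/3), the kernel integral of (3*t**2 + 1) enters the sum
the [sqrt(6)/3, 1) slice contributes ∫ 3*t**2/4·t^(s-1) dt
the [1, ∞) slice contributes ∫ 8/(27*t**6)·t^(s-1) dt

F(1/3) = 3**(5/6)*(-13770 + 1601*3**(1/6) + 15606*2**(1/6))/12852
F(8/3) = 3**(2/3)*(-405 + 629*3**(1/3) + 1170*2**(1/3))/7560
F(9/4) = 3**(7/8)*(-1290 + 1759*3**(1/8) + 3660*2**(1/8))/20655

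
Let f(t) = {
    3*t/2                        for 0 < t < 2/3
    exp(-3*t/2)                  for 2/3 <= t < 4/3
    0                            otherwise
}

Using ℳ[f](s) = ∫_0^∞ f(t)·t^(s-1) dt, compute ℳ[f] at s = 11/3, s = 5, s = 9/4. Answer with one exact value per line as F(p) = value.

F(11/3) = 4*12**(1/3)*(-14*uppergamma(11/3, 2) + 3 + 14*uppergamma(11/3, 1))/567
F(5) = 16*(-1008 + exp(2) + 390*E)*exp(-2)/729
F(9/4) = 4*54**(1/4)*(-13*uppergamma(9/4, 2) + 4 + 13*uppergamma(9/4, 1))/351

peel off the common scale on t: t on [0, 1); exp(-t) on [1, 2)
summing 2 kernel integrals split by 2/3 yields ℳ[f](s)
segment [0, 2/3) carries 3*t/2; integrate it
the [2/3, 4/3) slice contributes ∫ exp(-3*t/2)·t^(s-1) dt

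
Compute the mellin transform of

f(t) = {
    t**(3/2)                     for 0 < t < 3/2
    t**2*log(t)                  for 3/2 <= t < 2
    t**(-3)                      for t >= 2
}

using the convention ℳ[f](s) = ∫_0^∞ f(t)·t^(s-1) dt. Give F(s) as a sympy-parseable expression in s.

remove the shared t-power first: sqrt(t) on [0, 3/2); t*log(t) on [3/2, 2); t**(-4) on [2, ∞)
integrate the 3 segments split at 3/2, 2, then add the results
∫ over [0, 3/2) of t**(3/2)·t^(s-1) joins the sum
piece [3/2, 2): integrate t**2*log(t) against the kernel
for t in [2, ∞): the term is ∫ t**(-3)·t^(s-1)

(-32*2**(2*s)*(s - 3)*(2*s + 3) + 3**s*(s - 3)*(s + 1)*(2*s + 3)*(-18*log(3) + 18*log(2)) + 3**s*(s - 3)*(2*s + 3)*(-18*log(3) + 18*log(2)) + 18*3**s*(s - 3)*(2*s + 3) + 12*3**s*sqrt(6)*(s - 3)*(2*s + (s + 1)**2 + 3) + 32*4**s*(s - 3)*(s + 1)*(2*s + 3)*log(2) + 32*4**s*(s - 3)*(2*s + 3)*log(2) - 4**s*(2*s + 3)*(2*s + (s + 1)**2 + 3))/(8*2**s*(s - 3)*(2*s + 3)*(2*s + (s + 1)**2 + 3))
  -3/2 < Re(s) < 3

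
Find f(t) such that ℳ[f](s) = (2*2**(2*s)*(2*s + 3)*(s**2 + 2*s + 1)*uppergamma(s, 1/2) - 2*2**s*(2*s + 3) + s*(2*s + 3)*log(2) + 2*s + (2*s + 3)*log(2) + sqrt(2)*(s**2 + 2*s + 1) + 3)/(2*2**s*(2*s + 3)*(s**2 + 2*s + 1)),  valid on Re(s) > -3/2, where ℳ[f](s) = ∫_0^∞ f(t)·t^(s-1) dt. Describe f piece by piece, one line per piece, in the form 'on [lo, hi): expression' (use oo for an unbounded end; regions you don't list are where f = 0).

on [0, 1/2): t**(3/2)
on [1/2, 1): t*log(t)
on [1, oo): exp(-t/2)

split f at 1/2, 1: ℳ[f](s) collects 3 kernel integrals
[0, 1/2) adds the kernel integral of t**(3/2)
for t in [1/2, 1): the term is ∫ t*log(t)·t^(s-1)
[1, ∞) adds the kernel integral of exp(-t/2)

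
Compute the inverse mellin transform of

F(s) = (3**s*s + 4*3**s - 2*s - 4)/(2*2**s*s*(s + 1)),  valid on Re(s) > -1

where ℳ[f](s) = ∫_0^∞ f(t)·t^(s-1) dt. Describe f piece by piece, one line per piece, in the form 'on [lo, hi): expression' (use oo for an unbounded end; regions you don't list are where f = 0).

split f at 1/2: ℳ[f](s) collects 2 kernel integrals
[0, 1/2) adds the kernel integral of t
segment [1/2, 3/2) carries (2 - t); integrate it

on [0, 1/2): t
on [1/2, 3/2): 2 - t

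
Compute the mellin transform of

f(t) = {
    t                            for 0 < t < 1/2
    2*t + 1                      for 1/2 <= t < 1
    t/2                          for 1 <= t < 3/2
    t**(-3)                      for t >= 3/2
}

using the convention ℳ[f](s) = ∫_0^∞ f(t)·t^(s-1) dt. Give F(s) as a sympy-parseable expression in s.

(270*2**s*s**2 - 702*2**s*s - 324*2**s + 49*3**s*s**2 - 275*3**s*s - 162*s**2 + 378*s + 324)/(108*2**s*s*(s**2 - 2*s - 3))
  -1 < Re(s) < 3

decompose at 1/2, 1, 3/2; ℳ[f](s) sums the 4 pieces' integrals
between 0 and 1/2 the integrand is t·t^(s-1)
piece [1/2, 1): integrate (2*t + 1) against the kernel
piece [1, 3/2): integrate t/2 against the kernel
∫ over [3/2, ∞) of t**(-3)·t^(s-1) joins the sum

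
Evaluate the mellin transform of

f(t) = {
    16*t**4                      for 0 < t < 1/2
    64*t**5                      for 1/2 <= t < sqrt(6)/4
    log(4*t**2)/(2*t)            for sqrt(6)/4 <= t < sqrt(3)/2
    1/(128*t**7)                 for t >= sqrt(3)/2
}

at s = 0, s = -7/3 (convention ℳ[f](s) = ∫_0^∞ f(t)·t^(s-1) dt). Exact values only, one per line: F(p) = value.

undo the common scale on t: t**4 on [0, 1); 2*t**5 on [1, sqrt(6)/2); log(t**2)/t on [sqrt(6)/2, sqrt(3)); …
peel off the power substitution: t**2 on [0, 1); 2*t**(5/2) on [1, 3/2); log(t)/sqrt(t) on [3/2, 3); …
undo the shared t-power: t**(3/2) on [0, 1); 2*t**2 on [1, 3/2); log(t)/t on [3/2, 3); …
treat the 4 regions marked off by 1/2, sqrt(6)/4, sqrt(3)/2 separately and sum
[0, 1/2) adds the kernel integral of 16*t**4
piece [1/2, sqrt(6)/4): integrate 64*t**5 against the kernel
segment sqrt(6)/4 to sqrt(3)/2 holds log(4*t**2)/(2*t); add its integral
over [sqrt(3)/2, ∞), the kernel integral of 1/(128*t**7) enters the sum

F(0) = -377*sqrt(3)/567 - sqrt(3)*log(3)/3 - sqrt(6)*log(2)/3 - 3/20 + sqrt(6)*log(3)/3 + 67*sqrt(6)/60
F(-7/3) = -3*2**(1/3)/5 - 8*3**(1/3)*log(2)/15 - 2*6**(1/3)*log(3)/15 - 1109*6**(1/3)/14175 + 8*3**(1/3)*log(3)/15 + 241*3**(1/3)/50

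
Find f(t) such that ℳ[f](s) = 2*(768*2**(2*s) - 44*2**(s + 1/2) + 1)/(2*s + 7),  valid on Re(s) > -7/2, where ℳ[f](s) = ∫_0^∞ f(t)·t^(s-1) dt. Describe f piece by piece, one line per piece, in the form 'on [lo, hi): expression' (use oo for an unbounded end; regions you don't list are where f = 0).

on [0, 1): 3*t**(7/2)/2
on [1, 2): t**(7/2)/2
on [2, 4): 6*t**(7/2)

summing 3 kernel integrals split by 1, 2 yields ℳ[f](s)
over [0, 1), the kernel integral of 3*t**(7/2)/2 enters the sum
between 1 and 2 the integrand is t**(7/2)/2·t^(s-1)
for t in [2, 4): the term is ∫ 6*t**(7/2)·t^(s-1)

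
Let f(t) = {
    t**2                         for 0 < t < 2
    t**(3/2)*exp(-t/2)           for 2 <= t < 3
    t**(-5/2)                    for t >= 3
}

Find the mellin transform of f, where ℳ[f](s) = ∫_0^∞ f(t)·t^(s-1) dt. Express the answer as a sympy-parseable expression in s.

2*(54*2**s*(2*s - 5) + 27*2**(s + 1/2)*(s + 2)*(2*s - 5)*uppergamma(s + 3/2, 1) - 27*2**(s + 1/2)*(s + 2)*(2*s - 5)*uppergamma(s + 3/2, 3/2) - 3**(s + 1/2)*(s + 2))/(27*(s + 2)*(2*s - 5))
  -2 < Re(s) < 5/2

the shared t-power comes off first: t**3 on [0, 2); t**(5/2)*exp(-t/2) on [2, 3); t**(-3/2) on [3, ∞)
reversing the shared t-power: t**(5/2) on [0, 2); t**2*exp(-t/2) on [2, 3); t**(-2) on [3, ∞)
peel off the shared t-power: sqrt(t) on [0, 2); exp(-t/2) on [2, 3); t**(-4) on [3, ∞)
along the cuts 2, 3, ℳ[f](s) splits into 3 integrals
∫ over [0, 2) of t**2·t^(s-1) joins the sum
the [2, 3) slice contributes ∫ t**(3/2)*exp(-t/2)·t^(s-1) dt
over [3, ∞), the kernel integral of t**(-5/2) enters the sum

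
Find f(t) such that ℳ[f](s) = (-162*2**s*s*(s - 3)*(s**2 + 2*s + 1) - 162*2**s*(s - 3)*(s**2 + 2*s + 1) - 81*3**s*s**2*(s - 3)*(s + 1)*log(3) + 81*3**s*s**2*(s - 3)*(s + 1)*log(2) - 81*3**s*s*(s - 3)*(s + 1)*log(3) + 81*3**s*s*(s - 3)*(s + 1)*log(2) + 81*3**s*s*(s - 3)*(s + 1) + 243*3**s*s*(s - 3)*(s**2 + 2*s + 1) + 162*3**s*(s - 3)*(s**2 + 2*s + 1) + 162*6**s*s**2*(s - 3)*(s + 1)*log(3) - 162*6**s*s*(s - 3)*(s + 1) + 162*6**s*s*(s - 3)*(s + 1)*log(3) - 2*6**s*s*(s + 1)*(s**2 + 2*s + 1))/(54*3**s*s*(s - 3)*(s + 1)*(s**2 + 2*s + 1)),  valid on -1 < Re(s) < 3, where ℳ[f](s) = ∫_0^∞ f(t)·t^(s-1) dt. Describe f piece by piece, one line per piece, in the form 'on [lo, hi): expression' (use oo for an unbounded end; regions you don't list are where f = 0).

the common scale on t comes off first: t on [0, 1); t + 3 on [1, 3/2); t*log(t) on [3/2, 3); …
the 4 pieces separated at 2/3, 1, 2 each add one integral
on [0, 2/3): add ∫ 3*t/2·t^(s-1) dt
over [2/3, 1), the kernel integral of (3*t/2 + 3) enters the sum
over [1, 2), the kernel integral of 3*t*log(3*t/2)/2 enters the sum
on [2, ∞) integrate f = 8/(27*t**3) against the kernel

on [0, 2/3): 3*t/2
on [2/3, 1): 3*t/2 + 3
on [1, 2): 3*t*log(3*t/2)/2
on [2, oo): 8/(27*t**3)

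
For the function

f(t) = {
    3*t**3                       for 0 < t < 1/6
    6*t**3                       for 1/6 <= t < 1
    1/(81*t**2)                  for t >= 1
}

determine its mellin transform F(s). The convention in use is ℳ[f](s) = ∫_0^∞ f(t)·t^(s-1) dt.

(3880*6**s*s - 7800*6**s - 9*s + 18)/(648*6**s*(s**2 + s - 6))
  -3 < Re(s) < 2

strip the shared t-power: 3*t**2 on [0, 1/6); 6*t**2 on [1/6, 1); 1/(81*t**3) on [1, ∞)
remove the shared t-power first: 3*t on [0, 1/6); 6*t on [1/6, 1); 1/(81*t**4) on [1, ∞)
undo the common scale on t: t on [0, 1/2); 2*t on [1/2, 3); t**(-4) on [3, ∞)
treat the 3 regions marked off by 1/6, 1 separately and sum
∫ 3*t**3·t^(s-1) over [0, 1/6)
between 1/6 and 1 the integrand is 6*t**3·t^(s-1)
segment 1 to ∞ holds 1/(81*t**2); add its integral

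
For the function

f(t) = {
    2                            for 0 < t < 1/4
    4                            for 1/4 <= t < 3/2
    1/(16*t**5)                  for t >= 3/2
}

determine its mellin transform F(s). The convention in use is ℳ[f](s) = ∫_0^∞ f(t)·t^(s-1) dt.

invert the shared t-power to get 2*t on [0, 1/4); 4*t on [1/4, 3/2); 1/(16*t**4) on [3/2, ∞)
back out the common scale on t: t on [0, 1/2); 2*t on [1/2, 3); t**(-4) on [3, ∞)
breakpoints 1/4, 3/2: one integral from each of the 3 segments
between 0 and 1/4 the integrand is 2·t^(s-1)
over [1/4, 3/2), the kernel integral of 4 enters the sum
between 3/2 and ∞ the integrand is 1/(16*t**5)·t^(s-1)

2*(485*6**s*s - 2430*6**s - 243*s + 1215)/(243*2**(2*s)*s*(s - 5))
  0 < Re(s) < 5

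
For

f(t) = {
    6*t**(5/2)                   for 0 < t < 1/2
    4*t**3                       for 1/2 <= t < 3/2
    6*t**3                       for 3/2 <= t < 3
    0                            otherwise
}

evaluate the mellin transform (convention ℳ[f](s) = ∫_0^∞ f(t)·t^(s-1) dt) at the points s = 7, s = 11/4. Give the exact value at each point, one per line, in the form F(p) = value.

F(7) = 3*sqrt(2)/4864 + 181339477/5120
F(11/4) = -243*2**(1/4)*3**(3/4)/184 - 2**(1/4)/92 + 2**(3/4)/56 + 5832*3**(3/4)/23

along the cuts 1/2, 3/2, ℳ[f](s) splits into 3 integrals
[0, 1/2) adds the kernel integral of 6*t**(5/2)
∫ over [1/2, 3/2) of 4*t**3·t^(s-1) joins the sum
over [3/2, 3), the kernel integral of 6*t**3 enters the sum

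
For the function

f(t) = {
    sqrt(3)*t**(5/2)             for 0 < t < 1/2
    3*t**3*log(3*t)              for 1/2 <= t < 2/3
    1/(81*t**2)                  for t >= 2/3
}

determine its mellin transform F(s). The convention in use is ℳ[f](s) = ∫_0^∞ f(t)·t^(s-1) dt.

invert the shared t-power to get sqrt(3)*sqrt(t) on [0, 1/2); 3*t*log(3*t) on [1/2, 2/3); 1/(81*t**4) on [2/3, ∞)
invert the common scale on t to get sqrt(t) on [0, 3/2); t*log(t) on [3/2, 2); t**(-4) on [2, ∞)
treat the 3 regions marked off by 1/2, 2/3 separately and sum
for t in [0, 1/2): the term is ∫ sqrt(3)*t**(5/2)·t^(s-1)
between 1/2 and 2/3 the integrand is 3*t**3*log(3*t)·t^(s-1)
on [2/3, ∞) integrate f = 1/(81*t**2) against the kernel

(64*2**(2*s)*(s - 2)*(s + 2)*(2*s + 5)*log(2) - 64*2**(2*s)*(s - 2)*(2*s + 5) + 64*2**(2*s)*(s - 2)*(2*s + 5)*log(2) - 2*2**(2*s)*(2*s + 5)*(2*s + (s + 2)**2 + 5) + 3**s*(s - 2)*(s + 2)*(2*s + 5)*(-27*log(3) + 27*log(2)) + 3**s*(s - 2)*(2*s + 5)*(-27*log(3) + 27*log(2)) + 27*3**s*(s - 2)*(2*s + 5) + 18*3**s*sqrt(6)*(s - 2)*(2*s + (s + 2)**2 + 5))/(72*6**s*(s - 2)*(2*s + 5)*(2*s + (s + 2)**2 + 5))
  -5/2 < Re(s) < 2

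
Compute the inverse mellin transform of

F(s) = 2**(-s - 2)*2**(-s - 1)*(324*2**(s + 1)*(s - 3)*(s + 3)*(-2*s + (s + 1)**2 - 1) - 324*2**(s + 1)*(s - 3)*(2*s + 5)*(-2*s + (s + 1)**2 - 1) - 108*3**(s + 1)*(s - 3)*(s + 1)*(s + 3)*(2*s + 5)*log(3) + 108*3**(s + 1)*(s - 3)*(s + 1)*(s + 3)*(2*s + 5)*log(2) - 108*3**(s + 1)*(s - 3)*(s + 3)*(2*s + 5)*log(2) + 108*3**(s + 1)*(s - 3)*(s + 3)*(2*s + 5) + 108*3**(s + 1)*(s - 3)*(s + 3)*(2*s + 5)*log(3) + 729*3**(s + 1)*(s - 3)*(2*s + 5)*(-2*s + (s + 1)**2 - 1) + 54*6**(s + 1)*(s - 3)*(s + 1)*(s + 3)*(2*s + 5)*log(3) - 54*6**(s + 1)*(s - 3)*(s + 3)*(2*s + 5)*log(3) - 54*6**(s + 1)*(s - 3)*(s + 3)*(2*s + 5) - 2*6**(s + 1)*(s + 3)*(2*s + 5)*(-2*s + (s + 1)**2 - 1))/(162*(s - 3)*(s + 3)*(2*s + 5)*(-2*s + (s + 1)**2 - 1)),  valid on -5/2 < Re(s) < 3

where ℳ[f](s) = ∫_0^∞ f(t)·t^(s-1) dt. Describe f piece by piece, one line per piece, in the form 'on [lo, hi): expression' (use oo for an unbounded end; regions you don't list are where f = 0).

strip the shared t-power: sqrt(2)*sqrt(t) on [0, 1/2); 4*t on [1/2, 3/4); log(2*t)/(4*t**2) on [3/4, 3/2); …
peel off the common scale on t: sqrt(t) on [0, 1); 2*t on [1, 3/2); log(t)/t**2 on [3/2, 3); …
strip the shared t-power: t**(3/2) on [0, 1); 2*t**2 on [1, 3/2); log(t)/t on [3/2, 3); …
integrate the 4 segments split at 1/2, 3/4, 3/2, then add the results
on [0, 1/2) integrate f = sqrt(2)*t**(5/2) against the kernel
over [1/2, 3/4), the kernel integral of 4*t**3 enters the sum
segment 3/4 to 3/2 holds log(2*t)/4; add its integral
on [3/2, ∞) integrate f = 1/(32*t**3) against the kernel

on [0, 1/2): sqrt(2)*t**(5/2)
on [1/2, 3/4): 4*t**3
on [3/4, 3/2): log(2*t)/4
on [3/2, oo): 1/(32*t**3)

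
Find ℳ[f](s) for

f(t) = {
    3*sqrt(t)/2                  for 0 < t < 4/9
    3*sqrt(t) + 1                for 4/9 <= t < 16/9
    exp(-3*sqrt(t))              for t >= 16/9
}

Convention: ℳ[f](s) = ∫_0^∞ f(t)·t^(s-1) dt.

peel off the common scale on t: sqrt(6)*sqrt(t)/2 on [0, 2/3); sqrt(6)*sqrt(t) + 1 on [2/3, 8/3); exp(-sqrt(6)*sqrt(t)) on [8/3, ∞)
remove the common scale on t first: sqrt(t) on [0, 1); 2*sqrt(t) + 1 on [1, 4); exp(-2*sqrt(t)) on [4, ∞)
reversing the power substitution: t on [0, 1); 2*t + 1 on [1, 2); exp(-2*t) on [2, ∞)
cuts at 4/9, 16/9: linearity sums the 3 kernel integrals
the [0, 4/9) slice contributes ∫ 3*sqrt(t)/2·t^(s-1) dt
∫ over [4/9, 16/9) of (3*sqrt(t) + 1)·t^(s-1) joins the sum
on [16/9, ∞): add ∫ exp(-3*sqrt(t))·t^(s-1) dt

(-16**s + 10*2**(6*s)*s - 4*2**(4*s)*s + 2*2**(2*s)*s*(2*s + 1)*uppergamma(2*s, 4) + 64**s)/(36**s*s*(2*s + 1))
  Re(s) > -1/2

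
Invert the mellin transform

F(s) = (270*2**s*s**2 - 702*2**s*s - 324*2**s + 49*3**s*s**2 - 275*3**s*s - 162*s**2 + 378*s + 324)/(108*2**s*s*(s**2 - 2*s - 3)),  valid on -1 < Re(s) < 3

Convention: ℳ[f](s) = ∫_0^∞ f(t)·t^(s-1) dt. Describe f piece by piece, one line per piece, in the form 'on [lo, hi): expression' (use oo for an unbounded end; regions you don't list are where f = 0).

on [0, 1/2): t
on [1/2, 1): 2*t + 1
on [1, 3/2): t/2
on [3/2, oo): t**(-3)

cuts at 1/2, 1, 3/2: linearity sums the 4 kernel integrals
on [0, 1/2) integrate f = t against the kernel
between 1/2 and 1 the integrand is (2*t + 1)·t^(s-1)
on [1, 3/2): add ∫ t/2·t^(s-1) dt
over [3/2, ∞), the kernel integral of t**(-3) enters the sum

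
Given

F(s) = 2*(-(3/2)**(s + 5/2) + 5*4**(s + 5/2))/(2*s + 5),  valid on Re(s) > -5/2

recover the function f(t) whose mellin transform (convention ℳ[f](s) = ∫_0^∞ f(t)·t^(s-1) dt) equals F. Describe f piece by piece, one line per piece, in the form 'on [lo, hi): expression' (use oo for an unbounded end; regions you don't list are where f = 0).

on [0, 3/2): 4*t**(5/2)
on [3/2, 4): 5*t**(5/2)

the 2 pieces separated at 3/2 each add one integral
segment [0, 3/2) carries 4*t**(5/2); integrate it
over [3/2, 4), the kernel integral of 5*t**(5/2) enters the sum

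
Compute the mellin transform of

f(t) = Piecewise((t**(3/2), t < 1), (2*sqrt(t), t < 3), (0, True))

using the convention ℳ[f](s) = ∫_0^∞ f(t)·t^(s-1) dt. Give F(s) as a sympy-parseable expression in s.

linearity at 1 turns ℳ[f](s) into 2 summed integrals
segment 0 to 1 holds t**(3/2); add its integral
between 1 and 3 the integrand is 2*sqrt(t)·t^(s-1)

(4*sqrt(3)*3**s*(2*s + 3) - 4*s - 10)/((2*s + 1)*(2*s + 3))
  Re(s) > -3/2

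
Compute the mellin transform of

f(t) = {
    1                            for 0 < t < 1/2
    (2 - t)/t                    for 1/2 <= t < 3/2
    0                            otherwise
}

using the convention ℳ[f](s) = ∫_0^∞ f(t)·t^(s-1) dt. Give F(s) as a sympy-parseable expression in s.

(3**s*s + 3**(s + 1) - 6*s - 6)/(3*2**s*s*(s - 1))
  Re(s) > 0

peel off the shared t-power: t on [0, 1/2); 2 - t on [1/2, 3/2)
the 2 pieces separated at 1/2 each add one integral
∫ 1·t^(s-1) over [0, 1/2)
segment 1/2 to 3/2 holds (2 - t)/t; add its integral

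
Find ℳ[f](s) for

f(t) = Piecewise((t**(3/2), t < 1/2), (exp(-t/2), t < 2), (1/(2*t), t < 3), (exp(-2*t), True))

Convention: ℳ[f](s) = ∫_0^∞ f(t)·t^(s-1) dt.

(12*24**s*(s - 1)*(2*s + 3)*uppergamma(s, 1/4) - 12*24**s*(s - 1)*(2*s + 3)*uppergamma(s, 1) - 3*24**s*(2*s + 3) + 2*36**s*(2*s + 3) + 12*6**s*(s - 1)*(2*s + 3)*uppergamma(s, 6) + 6*sqrt(2)*6**s*(s - 1))/(12*12**s*(s - 1)*(2*s + 3))
  Re(s) > -3/2

split f at 1/2, 2, 3: ℳ[f](s) collects 4 kernel integrals
on [0, 1/2): add ∫ t**(3/2)·t^(s-1) dt
over [1/2, 2), the kernel integral of exp(-t/2) enters the sum
[2, 3) adds the kernel integral of 1/(2*t)
on [3, ∞): add ∫ exp(-2*t)·t^(s-1) dt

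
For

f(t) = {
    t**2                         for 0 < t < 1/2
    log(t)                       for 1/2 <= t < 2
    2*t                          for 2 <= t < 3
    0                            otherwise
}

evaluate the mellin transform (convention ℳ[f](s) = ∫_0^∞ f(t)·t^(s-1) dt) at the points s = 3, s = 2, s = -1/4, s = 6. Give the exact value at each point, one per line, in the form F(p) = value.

F(3) = 65*log(2)/24 + 5061/160
F(2) = 17*log(2)/8 + 2255/192
F(-1/4) = 2**(1/4)*(-224*sqrt(2) - log(2**(42*sqrt(2) + 84)) + 28*6**(3/4) + 339)/21
F(6) = 4097*log(2)/384 + 8408191/14336

f breaks at 1/2, 2 into 3 integrals to sum
segment 0 to 1/2 holds t**2; add its integral
[1/2, 2) adds the kernel integral of log(t)
between 2 and 3 the integrand is 2*t·t^(s-1)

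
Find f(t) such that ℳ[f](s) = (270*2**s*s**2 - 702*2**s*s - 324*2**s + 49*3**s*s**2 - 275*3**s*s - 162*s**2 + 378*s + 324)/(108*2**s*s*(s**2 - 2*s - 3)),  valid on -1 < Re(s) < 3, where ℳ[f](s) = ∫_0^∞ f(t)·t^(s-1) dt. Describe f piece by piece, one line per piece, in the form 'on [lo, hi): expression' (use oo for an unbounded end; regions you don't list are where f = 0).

integrate the 4 segments split at 1/2, 1, 3/2, then add the results
segment [0, 1/2) carries t; integrate it
piece [1/2, 1): integrate (2*t + 1) against the kernel
over [1, 3/2), the kernel integral of t/2 enters the sum
[3/2, ∞) adds the kernel integral of t**(-3)

on [0, 1/2): t
on [1/2, 1): 2*t + 1
on [1, 3/2): t/2
on [3/2, oo): t**(-3)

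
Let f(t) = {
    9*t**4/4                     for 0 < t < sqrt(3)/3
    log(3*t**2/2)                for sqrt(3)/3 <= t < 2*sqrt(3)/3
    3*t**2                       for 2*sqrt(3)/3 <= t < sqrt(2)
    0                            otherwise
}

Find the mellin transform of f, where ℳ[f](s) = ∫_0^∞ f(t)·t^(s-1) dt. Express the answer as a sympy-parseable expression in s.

invert the power substitution to get 9*t**2/4 on [0, 1/3); log(3*t/2) on [1/3, 4/3); 3*t on [4/3, 2)
strip the common scale on t: t**2 on [0, 1/2); log(t) on [1/2, 2); 2*t on [2, 3)
along the cuts sqrt(3)/3, 2*sqrt(3)/3, ℳ[f](s) splits into 3 integrals
over [0, sqrt(3)/3), the kernel integral of 9*t**4/4 enters the sum
for t in [sqrt(3)/3, 2*sqrt(3)/3): the term is ∫ log(3*t**2/2)·t^(s-1)
on [2*sqrt(3)/3, sqrt(2)): add ∫ 3*t**2·t^(s-1) dt

(sqrt(3)/3)**s*(-16*2**s*s**2*(s + 4) + 4*2**s*s*(s + 2)*(s + 4)*log(2) - 8*2**s*(s + 2)*(s + 4) + 24*6**(s/2)*s**2*(s + 4) + s**2*(s + 2) + 4*s*(s + 2)*(s + 4)*log(2) + 8*(s + 2)*(s + 4))/(4*s**2*(s + 2)*(s + 4))
  Re(s) > -4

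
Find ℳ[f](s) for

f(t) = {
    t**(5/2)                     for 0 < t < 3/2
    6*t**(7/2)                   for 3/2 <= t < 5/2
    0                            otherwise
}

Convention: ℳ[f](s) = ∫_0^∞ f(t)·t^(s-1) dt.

treat the 2 regions marked off by 3/2 separately and sum
piece [0, 3/2): integrate t**(5/2) against the kernel
for t in [3/2, 5/2): the term is ∫ 6*t**(7/2)·t^(s-1)

3*(-48*3**s*sqrt(6)*s - 114*3**s*sqrt(6) + 250*sqrt(10)*5**s*s + 625*sqrt(10)*5**s)/(4*2**s*(4*s**2 + 24*s + 35))
  Re(s) > -5/2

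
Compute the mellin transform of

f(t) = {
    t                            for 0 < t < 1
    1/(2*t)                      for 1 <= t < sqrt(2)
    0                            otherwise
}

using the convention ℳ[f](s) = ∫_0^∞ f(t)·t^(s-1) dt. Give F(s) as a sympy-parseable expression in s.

(2**(s/2 + 1/2)*(s + 1) + 2*s - 6)/(4*(s - 1)*(s + 1))
  Re(s) > -1

undo the shared t-power: t**2 on [0, 1); 1/2 on [1, sqrt(2))
remove the power substitution first: t on [0, 1); 1/2 on [1, 2)
cuts at 1: linearity sums the 2 kernel integrals
between 0 and 1 the integrand is t·t^(s-1)
∫ 1/(2*t)·t^(s-1) over [1, sqrt(2))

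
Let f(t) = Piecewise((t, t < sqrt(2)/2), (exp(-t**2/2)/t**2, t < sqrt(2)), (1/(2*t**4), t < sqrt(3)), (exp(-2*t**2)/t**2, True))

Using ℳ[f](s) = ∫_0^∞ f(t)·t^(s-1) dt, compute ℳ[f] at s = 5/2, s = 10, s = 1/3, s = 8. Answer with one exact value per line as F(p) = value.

F(5/2) = -2**(1/4)*uppergamma(1/4, 1)/2 - 3**(1/4)/9 + 2**(3/4)*uppergamma(1/4, 6)/4 + 5*2**(1/4)/21 + 2**(1/4)*uppergamma(1/4, 1/4)/2
F(10) = -128*exp(-1) + sqrt(2)/704 + 183*exp(-6)/16 + 19/12 + 493*exp(-1/4)/8
F(1/3) = -2**(1/6)*uppergamma(-5/6, 1)/4 - 3**(1/6)/66 + 2**(5/6)*uppergamma(-5/6, 6)/2 + 3*2**(1/6)/88 + 3*2**(1/3)/8 + 2**(1/6)*uppergamma(-5/6, 1/4)/4
F(8) = -20*exp(-1) + sqrt(2)/288 + 25*exp(-6)/8 + 5/8 + 41*exp(-1/4)/4

invert the power substitution to get sqrt(t) on [0, 1/2); exp(-t/2)/t on [1/2, 2); 1/(2*t**2) on [2, 3); …
reversing the shared t-power: t**(3/2) on [0, 1/2); exp(-t/2) on [1/2, 2); 1/(2*t) on [2, 3); …
linearity at sqrt(2)/2, sqrt(2), sqrt(3) turns ℳ[f](s) into 4 summed integrals
segment 0 to sqrt(2)/2 holds t; add its integral
segment sqrt(2)/2 to sqrt(2) holds exp(-t**2/2)/t**2; add its integral
∫ 1/(2*t**4)·t^(s-1) over [sqrt(2), sqrt(3))
between sqrt(3) and ∞ the integrand is exp(-2*t**2)/t**2·t^(s-1)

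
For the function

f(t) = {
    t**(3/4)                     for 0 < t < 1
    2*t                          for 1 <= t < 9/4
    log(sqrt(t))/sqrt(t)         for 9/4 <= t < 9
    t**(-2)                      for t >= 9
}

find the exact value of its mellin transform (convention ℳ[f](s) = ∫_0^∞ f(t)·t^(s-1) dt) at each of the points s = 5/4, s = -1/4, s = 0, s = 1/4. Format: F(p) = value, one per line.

reversing the power substitution: t**(3/2) on [0, 1); 2*t**2 on [1, 3/2); log(t)/t on [3/2, 3); …
cuts at 1, 9/4, 9: linearity sums the 4 kernel integrals
piece [0, 1): integrate t**(3/4) against the kernel
[1, 9/4) adds the kernel integral of 2*t
over [9/4, 9), the kernel integral of log(sqrt(t))/sqrt(t) enters the sum
for t in [9, ∞): the term is ∫ t**(-2)·t^(s-1)

F(5/4) = -68*sqrt(3)/27 - 7/18 + log(2**(sqrt(6))*3**(-sqrt(6) + 4*sqrt(3))) + 35*sqrt(6)/12
F(-1/4) = -2/3 - 8*sqrt(6)*log(2)/27 - 4*sqrt(3)*log(3)/27 - 212*sqrt(3)/2187 + 8*sqrt(6)*log(3)/27 + 178*sqrt(6)/81
F(0) = log(6**(2/3)/4) + 365/81
F(1/4) = -1508*sqrt(3)/567 - 4*sqrt(3)*log(3)/3 - 4*sqrt(6)*log(2)/3 - 3/5 + 4*sqrt(6)*log(3)/3 + 67*sqrt(6)/15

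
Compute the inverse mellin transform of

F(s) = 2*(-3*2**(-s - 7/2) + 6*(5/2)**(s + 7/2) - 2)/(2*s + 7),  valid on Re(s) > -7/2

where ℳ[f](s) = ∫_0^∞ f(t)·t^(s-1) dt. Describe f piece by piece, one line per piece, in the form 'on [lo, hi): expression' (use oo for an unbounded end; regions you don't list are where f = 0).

on [0, 1/2): t**(7/2)
on [1/2, 1): 4*t**(7/2)
on [1, 5/2): 6*t**(7/2)

f breaks at 1/2, 1 into 3 integrals to sum
∫ t**(7/2)·t^(s-1) over [0, 1/2)
for t in [1/2, 1): the term is ∫ 4*t**(7/2)·t^(s-1)
piece [1, 5/2): integrate 6*t**(7/2) against the kernel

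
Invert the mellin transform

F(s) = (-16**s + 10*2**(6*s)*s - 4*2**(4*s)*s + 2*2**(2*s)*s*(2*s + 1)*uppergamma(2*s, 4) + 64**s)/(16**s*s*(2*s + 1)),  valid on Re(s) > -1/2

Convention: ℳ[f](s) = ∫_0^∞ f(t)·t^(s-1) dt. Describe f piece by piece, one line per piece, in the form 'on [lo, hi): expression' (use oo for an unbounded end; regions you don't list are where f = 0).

peel off the power substitution: t on [0, 1); 2*t + 1 on [1, 2); exp(-2*t) on [2, ∞)
decompose at 1, 4; ℳ[f](s) sums the 3 pieces' integrals
∫ over [0, 1) of sqrt(t)·t^(s-1) joins the sum
piece [1, 4): integrate (2*sqrt(t) + 1) against the kernel
segment 4 to ∞ holds exp(-2*sqrt(t)); add its integral

on [0, 1): sqrt(t)
on [1, 4): 2*sqrt(t) + 1
on [4, oo): exp(-2*sqrt(t))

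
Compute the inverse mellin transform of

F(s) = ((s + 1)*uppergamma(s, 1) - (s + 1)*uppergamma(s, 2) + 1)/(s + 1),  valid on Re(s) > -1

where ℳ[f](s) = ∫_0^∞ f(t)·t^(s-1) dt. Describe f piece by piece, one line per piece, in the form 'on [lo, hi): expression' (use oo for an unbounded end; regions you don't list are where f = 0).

on [0, 1): t
on [1, 2): exp(-t)

cuts at 1: linearity sums the 2 kernel integrals
[0, 1) adds the kernel integral of t
on [1, 2): add ∫ exp(-t)·t^(s-1) dt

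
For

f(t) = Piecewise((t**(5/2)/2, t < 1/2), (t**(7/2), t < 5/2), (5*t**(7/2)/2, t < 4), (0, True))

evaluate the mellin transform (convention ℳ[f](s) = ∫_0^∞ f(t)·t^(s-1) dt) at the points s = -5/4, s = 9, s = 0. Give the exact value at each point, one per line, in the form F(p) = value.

split f at 1/2, 5/2: ℳ[f](s) collects 3 kernel integrals
the [0, 1/2) slice contributes ∫ t**(5/2)/2·t^(s-1) dt
over [1/2, 5/2), the kernel integral of t**(7/2) enters the sum
segment 5/2 to 4 holds 5*t**(7/2)/2; add its integral

F(-5/4) = -25*2**(3/4)*5**(1/4)/12 + 2*2**(3/4)/45 + 160*sqrt(2)/9
F(9) = -29296875*sqrt(10)/8192 + sqrt(2)/1177600 + 33554432/5
F(0) = -375*sqrt(10)/112 + sqrt(2)/140 + 640/7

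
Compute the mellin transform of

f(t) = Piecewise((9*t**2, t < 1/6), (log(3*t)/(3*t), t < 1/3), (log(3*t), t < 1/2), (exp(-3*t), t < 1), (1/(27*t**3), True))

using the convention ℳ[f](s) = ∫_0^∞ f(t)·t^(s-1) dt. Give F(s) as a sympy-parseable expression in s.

(108*2**s*s**2*(s - 3)*(s + 2)*(s**2 - 2*s + 1)*uppergamma(s, 3/2) - 108*2**s*s**2*(s - 3)*(s + 2)*(s**2 - 2*s + 1)*uppergamma(s, 3) - 108*2**s*s**2*(s - 3)*(s + 2) + 108*2**s*(s - 3)*(s + 2)*(s**2 - 2*s + 1) - 108*3**s*s*(s - 3)*(s + 2)*(s**2 - 2*s + 1)*log(2) + 108*3**s*s*(s - 3)*(s + 2)*(s**2 - 2*s + 1)*log(3) - 108*3**s*(s - 3)*(s + 2)*(s**2 - 2*s + 1) - 4*6**s*s**2*(s + 2)*(s**2 - 2*s + 1) + 216*s**3*(s - 3)*(s + 2)*log(2) - 216*s**2*(s - 3)*(s + 2)*log(2) + 216*s**2*(s - 3)*(s + 2) + 27*s**2*(s - 3)*(s**2 - 2*s + 1))/(108*6**s*s**2*(s - 3)*(s + 2)*(s**2 - 2*s + 1))
  -2 < Re(s) < 3

back out the common scale on t: 9*t**2/4 on [0, 1/3); 2*log(3*t/2)/(3*t) on [1/3, 2/3); log(3*t/2) on [2/3, 1); …
back out the common scale on t: t**2 on [0, 1/2); log(t)/t on [1/2, 1); log(t) on [1, 3/2); …
summing 5 kernel integrals split by 1/6, 1/3, 1/2, 1 yields ℳ[f](s)
the [0, 1/6) slice contributes ∫ 9*t**2·t^(s-1) dt
on [1/6, 1/3) integrate f = log(3*t)/(3*t) against the kernel
on [1/3, 1/2): add ∫ log(3*t)·t^(s-1) dt
on [1/2, 1): add ∫ exp(-3*t)·t^(s-1) dt
∫ 1/(27*t**3)·t^(s-1) over [1, ∞)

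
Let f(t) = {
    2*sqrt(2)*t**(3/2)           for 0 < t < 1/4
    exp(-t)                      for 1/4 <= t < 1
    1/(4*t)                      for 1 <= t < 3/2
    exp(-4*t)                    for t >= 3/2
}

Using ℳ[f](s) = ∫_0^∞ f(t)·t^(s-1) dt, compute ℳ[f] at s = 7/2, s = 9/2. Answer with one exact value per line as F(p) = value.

remove the common scale on t first: t**(3/2) on [0, 1/2); exp(-t/2) on [1/2, 2); 1/(2*t) on [2, 3); …
breakpoints 1/4, 1, 3/2: one integral from each of the 4 segments
for t in [0, 1/4): the term is ∫ 2*sqrt(2)*t**(3/2)·t^(s-1)
segment [1/4, 1) carries exp(-t); integrate it
∫ 1/(4*t)·t^(s-1) over [1, 3/2)
segment [3/2, ∞) carries exp(-4*t); integrate it

F(7/2) = -29*exp(-1)/4 - 15*sqrt(pi)*erfc(1)/8 - 1/10 + 15*sqrt(pi)*erfc(sqrt(6))/1024 + sqrt(2)/2560 + 219*sqrt(6)*exp(-6)/512 + 9*sqrt(6)/80 + 15*sqrt(pi)*erfc(1/2)/8 + 71*exp(-1/4)/32
F(9/2) = -211*exp(-1)/8 - 105*sqrt(pi)*erfc(1)/16 - 1/14 + 105*sqrt(pi)*erfc(sqrt(6))/8192 + sqrt(2)/12288 + 3261*sqrt(6)*exp(-6)/4096 + 27*sqrt(6)/224 + 105*sqrt(pi)*erfc(1/2)/16 + 995*exp(-1/4)/128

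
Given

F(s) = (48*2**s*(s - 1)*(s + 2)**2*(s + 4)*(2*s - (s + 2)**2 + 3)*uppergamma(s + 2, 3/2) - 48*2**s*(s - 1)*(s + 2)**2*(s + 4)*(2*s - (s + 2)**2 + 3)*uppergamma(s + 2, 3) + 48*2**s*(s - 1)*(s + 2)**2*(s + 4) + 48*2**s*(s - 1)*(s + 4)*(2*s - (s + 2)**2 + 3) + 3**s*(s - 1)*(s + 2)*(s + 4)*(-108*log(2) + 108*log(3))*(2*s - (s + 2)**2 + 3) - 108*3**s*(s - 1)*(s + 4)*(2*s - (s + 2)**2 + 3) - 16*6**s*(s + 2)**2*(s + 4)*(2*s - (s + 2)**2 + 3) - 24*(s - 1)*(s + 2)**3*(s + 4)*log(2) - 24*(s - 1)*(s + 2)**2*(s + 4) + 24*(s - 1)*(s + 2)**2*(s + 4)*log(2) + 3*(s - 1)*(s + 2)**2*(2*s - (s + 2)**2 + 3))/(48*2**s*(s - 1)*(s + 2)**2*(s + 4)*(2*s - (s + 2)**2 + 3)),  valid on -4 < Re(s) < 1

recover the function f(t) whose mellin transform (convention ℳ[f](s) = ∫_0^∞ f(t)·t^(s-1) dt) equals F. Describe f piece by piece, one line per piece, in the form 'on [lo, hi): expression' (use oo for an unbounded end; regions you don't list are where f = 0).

on [0, 1/2): t**4
on [1/2, 1): t*log(t)
on [1, 3/2): t**2*log(t)
on [3/2, 3): t**2*exp(-t)
on [3, oo): 1/t

the shared t-power comes off first: t**2 on [0, 1/2); log(t)/t on [1/2, 1); log(t) on [1, 3/2); …
linearity at 1/2, 1, 3/2, 3 turns ℳ[f](s) into 5 summed integrals
[0, 1/2) adds the kernel integral of t**4
over [1/2, 1), the kernel integral of t*log(t) enters the sum
∫ over [1, 3/2) of t**2*log(t)·t^(s-1) joins the sum
piece [3/2, 3): integrate t**2*exp(-t) against the kernel
for t in [3, ∞): the term is ∫ 1/t·t^(s-1)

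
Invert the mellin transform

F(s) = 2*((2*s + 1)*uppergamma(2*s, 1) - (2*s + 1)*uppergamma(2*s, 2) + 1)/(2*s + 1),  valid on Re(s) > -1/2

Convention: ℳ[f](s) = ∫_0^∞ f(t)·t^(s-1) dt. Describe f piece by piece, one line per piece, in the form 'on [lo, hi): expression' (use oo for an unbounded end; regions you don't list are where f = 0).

on [0, 1): sqrt(t)
on [1, 4): exp(-sqrt(t))

remove the power substitution first: t on [0, 1); exp(-t) on [1, 2)
linearity at 1 turns ℳ[f](s) into 2 summed integrals
the [0, 1) slice contributes ∫ sqrt(t)·t^(s-1) dt
on [1, 4): add ∫ exp(-sqrt(t))·t^(s-1) dt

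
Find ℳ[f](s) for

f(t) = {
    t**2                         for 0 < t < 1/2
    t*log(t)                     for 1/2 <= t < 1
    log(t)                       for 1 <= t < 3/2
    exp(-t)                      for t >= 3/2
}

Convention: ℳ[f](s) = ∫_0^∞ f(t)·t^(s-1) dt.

(4*2**s*s**2*(s + 2)*(s**2 + 2*s + 1)*uppergamma(s, 3/2) - 4*2**s*s**2*(s + 2) + 4*2**s*(s + 2)*(s**2 + 2*s + 1) + 3**s*s*(s + 2)*(-4*log(2) + 4*log(3))*(s**2 + 2*s + 1) - 4*3**s*(s + 2)*(s**2 + 2*s + 1) + s**3*(s + 2)*log(4) + s**2*(s + 2)*log(4) + 2*s**2*(s + 2) + s**2*(s**2 + 2*s + 1))/(4*2**s*s**2*(s + 2)*(s**2 + 2*s + 1))
  Re(s) > -2

treat the 4 regions marked off by 1/2, 1, 3/2 separately and sum
segment 0 to 1/2 holds t**2; add its integral
on [1/2, 1) integrate f = t*log(t) against the kernel
over [1, 3/2), the kernel integral of log(t) enters the sum
∫ exp(-t)·t^(s-1) over [3/2, ∞)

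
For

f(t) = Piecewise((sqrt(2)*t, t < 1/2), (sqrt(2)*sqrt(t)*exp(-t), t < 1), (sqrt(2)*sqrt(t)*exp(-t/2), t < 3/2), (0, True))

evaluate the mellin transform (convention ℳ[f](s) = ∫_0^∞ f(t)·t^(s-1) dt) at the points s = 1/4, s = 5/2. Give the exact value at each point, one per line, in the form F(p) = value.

strip the common scale on t: sqrt(2)*t/2 on [0, 1); sqrt(t)*exp(-t/2) on [1, 2); sqrt(t)*exp(-t/4) on [2, 3)
remove the shared t-power first: sqrt(2)*sqrt(t)/2 on [0, 1); exp(-t/2) on [1, 2); exp(-t/4) on [2, 3)
undo the common scale on t: sqrt(t) on [0, 1/2); exp(-t) on [1/2, 1); exp(-t/2) on [1, 3/2)
breakpoints 1/2, 1: one integral from each of the 3 segments
on [0, 1/2) integrate f = sqrt(2)*t against the kernel
for t in [1/2, 1): the term is ∫ sqrt(2)*sqrt(t)*exp(-t)·t^(s-1)
piece [1, 3/2): integrate sqrt(2)*sqrt(t)*exp(-t/2) against the kernel

F(1/4) = -2*2**(1/4)*uppergamma(3/4, 3/4) - sqrt(2)*uppergamma(3/4, 1) + 2*2**(1/4)/5 + sqrt(2)*uppergamma(3/4, 1/2) + 2*2**(1/4)*uppergamma(3/4, 1/2)
F(5/2) = -65*sqrt(2)*exp(-3/4)/2 - 5*sqrt(2)*exp(-1) + 1/28 + 117*sqrt(2)*exp(-1/2)/4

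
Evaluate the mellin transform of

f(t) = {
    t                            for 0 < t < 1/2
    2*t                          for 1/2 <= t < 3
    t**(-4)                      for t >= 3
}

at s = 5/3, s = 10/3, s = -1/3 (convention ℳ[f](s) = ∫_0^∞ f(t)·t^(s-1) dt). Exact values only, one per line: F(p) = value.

the 3 pieces separated at 1/2, 3 each add one integral
segment 0 to 1/2 holds t; add its integral
segment [1/2, 3) carries 2*t; integrate it
∫ over [3, ∞) of t**(-4)·t^(s-1) joins the sum

F(5/3) = 2**(1/3)*(-189 + 13640*6**(2/3))/4032
F(10/3) = 2**(2/3)*(-3 + 7880*6**(1/3))/416
F(-1/3) = 2**(1/3)*(-3159 + 6320*6**(2/3))/4212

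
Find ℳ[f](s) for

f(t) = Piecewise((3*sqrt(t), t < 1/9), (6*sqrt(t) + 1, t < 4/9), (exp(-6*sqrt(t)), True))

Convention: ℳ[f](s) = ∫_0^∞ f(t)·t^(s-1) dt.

reversing the power substitution: 3*t on [0, 1/3); 6*t + 1 on [1/3, 2/3); exp(-6*t) on [2/3, ∞)
remove the common scale on t first: t on [0, 1); 2*t + 1 on [1, 2); exp(-2*t) on [2, ∞)
treat the 3 regions marked off by 1/9, 4/9 separately and sum
the [0, 1/9) slice contributes ∫ 3*sqrt(t)·t^(s-1) dt
the [1/9, 4/9) slice contributes ∫ (6*sqrt(t) + 1)·t^(s-1) dt
between 4/9 and ∞ the integrand is exp(-6*sqrt(t))·t^(s-1)

(-16**s + 10*2**(6*s)*s - 4*2**(4*s)*s + 2*2**(2*s)*s*(2*s + 1)*uppergamma(2*s, 4) + 64**s)/(144**s*s*(2*s + 1))
  Re(s) > -1/2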